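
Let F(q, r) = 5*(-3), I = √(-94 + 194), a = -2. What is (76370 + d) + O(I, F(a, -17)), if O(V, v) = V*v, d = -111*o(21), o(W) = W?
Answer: 73889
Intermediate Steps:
I = 10 (I = √100 = 10)
F(q, r) = -15
d = -2331 (d = -111*21 = -2331)
(76370 + d) + O(I, F(a, -17)) = (76370 - 2331) + 10*(-15) = 74039 - 150 = 73889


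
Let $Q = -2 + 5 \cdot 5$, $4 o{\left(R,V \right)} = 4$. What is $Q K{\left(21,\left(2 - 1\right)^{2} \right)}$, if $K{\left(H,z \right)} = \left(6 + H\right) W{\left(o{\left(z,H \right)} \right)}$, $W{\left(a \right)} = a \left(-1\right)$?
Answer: $-621$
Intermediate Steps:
$o{\left(R,V \right)} = 1$ ($o{\left(R,V \right)} = \frac{1}{4} \cdot 4 = 1$)
$W{\left(a \right)} = - a$
$Q = 23$ ($Q = -2 + 25 = 23$)
$K{\left(H,z \right)} = -6 - H$ ($K{\left(H,z \right)} = \left(6 + H\right) \left(\left(-1\right) 1\right) = \left(6 + H\right) \left(-1\right) = -6 - H$)
$Q K{\left(21,\left(2 - 1\right)^{2} \right)} = 23 \left(-6 - 21\right) = 23 \left(-27\right) = -621$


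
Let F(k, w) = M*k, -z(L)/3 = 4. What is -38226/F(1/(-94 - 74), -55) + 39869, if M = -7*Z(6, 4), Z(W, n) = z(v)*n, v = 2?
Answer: 58982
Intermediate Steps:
z(L) = -12 (z(L) = -3*4 = -12)
Z(W, n) = -12*n
M = 336 (M = -(-84)*4 = -7*(-48) = 336)
F(k, w) = 336*k
-38226/F(1/(-94 - 74), -55) + 39869 = -38226/(336/(-94 - 74)) + 39869 = -38226/(336/(-168)) + 39869 = -38226/(336*(-1/168)) + 39869 = -38226/(-2) + 39869 = -38226*(-1/2) + 39869 = 19113 + 39869 = 58982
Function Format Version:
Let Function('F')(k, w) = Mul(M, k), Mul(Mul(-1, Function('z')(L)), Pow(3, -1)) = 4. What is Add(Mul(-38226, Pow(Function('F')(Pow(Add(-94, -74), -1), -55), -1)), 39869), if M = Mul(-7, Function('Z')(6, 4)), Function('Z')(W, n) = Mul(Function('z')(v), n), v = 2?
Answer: 58982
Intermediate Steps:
Function('z')(L) = -12 (Function('z')(L) = Mul(-3, 4) = -12)
Function('Z')(W, n) = Mul(-12, n)
M = 336 (M = Mul(-7, Mul(-12, 4)) = Mul(-7, -48) = 336)
Function('F')(k, w) = Mul(336, k)
Add(Mul(-38226, Pow(Function('F')(Pow(Add(-94, -74), -1), -55), -1)), 39869) = Add(Mul(-38226, Pow(Mul(336, Pow(Add(-94, -74), -1)), -1)), 39869) = Add(Mul(-38226, Pow(Mul(336, Pow(-168, -1)), -1)), 39869) = Add(Mul(-38226, Pow(Mul(336, Rational(-1, 168)), -1)), 39869) = Add(Mul(-38226, Pow(-2, -1)), 39869) = Add(Mul(-38226, Rational(-1, 2)), 39869) = Add(19113, 39869) = 58982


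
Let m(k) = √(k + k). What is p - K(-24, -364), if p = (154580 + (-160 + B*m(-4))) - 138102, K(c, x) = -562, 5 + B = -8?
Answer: 16880 - 26*I*√2 ≈ 16880.0 - 36.77*I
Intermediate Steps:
B = -13 (B = -5 - 8 = -13)
m(k) = √2*√k (m(k) = √(2*k) = √2*√k)
p = 16318 - 26*I*√2 (p = (154580 + (-160 - 13*√2*√(-4))) - 138102 = (154580 + (-160 - 13*√2*2*I)) - 138102 = (154580 + (-160 - 26*I*√2)) - 138102 = (154420 - 26*I*√2) - 138102 = 16318 - 26*I*√2 ≈ 16318.0 - 36.77*I)
p - K(-24, -364) = (16318 - 26*I*√2) - 1*(-562) = (16318 - 26*I*√2) + 562 = 16880 - 26*I*√2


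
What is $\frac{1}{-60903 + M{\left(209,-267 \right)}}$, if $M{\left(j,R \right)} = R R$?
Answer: $\frac{1}{10386} \approx 9.6284 \cdot 10^{-5}$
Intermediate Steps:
$M{\left(j,R \right)} = R^{2}$
$\frac{1}{-60903 + M{\left(209,-267 \right)}} = \frac{1}{-60903 + \left(-267\right)^{2}} = \frac{1}{-60903 + 71289} = \frac{1}{10386}$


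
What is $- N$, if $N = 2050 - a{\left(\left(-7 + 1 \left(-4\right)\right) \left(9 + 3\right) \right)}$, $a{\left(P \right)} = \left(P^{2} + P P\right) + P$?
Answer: $32666$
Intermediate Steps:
$a{\left(P \right)} = P + 2 P^{2}$ ($a{\left(P \right)} = \left(P^{2} + P^{2}\right) + P = 2 P^{2} + P = P + 2 P^{2}$)
$N = -32666$ ($N = 2050 - \left(-7 + 1 \left(-4\right)\right) \left(9 + 3\right) \left(1 + 2 \left(-7 + 1 \left(-4\right)\right) \left(9 + 3\right)\right) = 2050 - \left(-7 - 4\right) 12 \left(1 + 2 \left(-7 - 4\right) 12\right) = 2050 - \left(-11\right) 12 \left(1 + 2 \left(\left(-11\right) 12\right)\right) = 2050 - - 132 \left(1 + 2 \left(-132\right)\right) = 2050 - - 132 \left(1 - 264\right) = 2050 - \left(-132\right) \left(-263\right) = 2050 - 34716 = -32666$)
$- N = \left(-1\right) \left(-32666\right) = 32666$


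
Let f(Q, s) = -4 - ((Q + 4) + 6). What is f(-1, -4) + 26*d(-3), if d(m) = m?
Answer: -91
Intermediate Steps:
f(Q, s) = -14 - Q (f(Q, s) = -4 - ((4 + Q) + 6) = -4 - (10 + Q) = -4 + (-10 - Q) = -14 - Q)
f(-1, -4) + 26*d(-3) = (-14 - 1*(-1)) + 26*(-3) = (-14 + 1) - 78 = -13 - 78 = -91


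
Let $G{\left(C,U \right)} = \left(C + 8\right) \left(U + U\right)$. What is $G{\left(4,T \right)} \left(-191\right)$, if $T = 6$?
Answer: $-27504$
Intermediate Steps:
$G{\left(C,U \right)} = 2 U \left(8 + C\right)$ ($G{\left(C,U \right)} = \left(8 + C\right) 2 U = 2 U \left(8 + C\right)$)
$G{\left(4,T \right)} \left(-191\right) = 2 \cdot 6 \left(8 + 4\right) \left(-191\right) = 2 \cdot 6 \cdot 12 \left(-191\right) = 144 \left(-191\right) = -27504$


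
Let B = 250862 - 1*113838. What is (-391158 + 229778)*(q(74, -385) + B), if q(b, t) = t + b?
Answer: -22062743940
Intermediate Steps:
B = 137024 (B = 250862 - 113838 = 137024)
q(b, t) = b + t
(-391158 + 229778)*(q(74, -385) + B) = (-391158 + 229778)*((74 - 385) + 137024) = -161380*(-311 + 137024) = -161380*136713 = -22062743940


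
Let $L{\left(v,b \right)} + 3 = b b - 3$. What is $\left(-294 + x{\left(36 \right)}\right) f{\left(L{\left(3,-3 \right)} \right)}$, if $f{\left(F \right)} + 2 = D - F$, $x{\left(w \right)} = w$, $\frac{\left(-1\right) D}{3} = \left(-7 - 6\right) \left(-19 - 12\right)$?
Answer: $313212$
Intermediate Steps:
$L{\left(v,b \right)} = -6 + b^{2}$ ($L{\left(v,b \right)} = -3 + \left(b b - 3\right) = -3 + \left(b^{2} - 3\right) = -3 + \left(-3 + b^{2}\right) = -6 + b^{2}$)
$D = -1209$ ($D = - 3 \left(-7 - 6\right) \left(-19 - 12\right) = - 3 \left(\left(-13\right) \left(-31\right)\right) = \left(-3\right) 403 = -1209$)
$f{\left(F \right)} = -1211 - F$ ($f{\left(F \right)} = -2 - \left(1209 + F\right) = -1211 - F$)
$\left(-294 + x{\left(36 \right)}\right) f{\left(L{\left(3,-3 \right)} \right)} = \left(-294 + 36\right) \left(-1211 - \left(-6 + \left(-3\right)^{2}\right)\right) = - 258 \left(-1211 - \left(-6 + 9\right)\right) = - 258 \left(-1211 - 3\right) = \left(-258\right) \left(-1214\right) = 313212$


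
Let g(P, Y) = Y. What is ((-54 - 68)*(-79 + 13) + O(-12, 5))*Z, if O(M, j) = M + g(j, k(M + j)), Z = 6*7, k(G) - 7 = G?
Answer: 337680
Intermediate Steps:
k(G) = 7 + G
Z = 42
O(M, j) = 7 + j + 2*M (O(M, j) = M + (7 + (M + j)) = M + (7 + M + j) = 7 + j + 2*M)
((-54 - 68)*(-79 + 13) + O(-12, 5))*Z = ((-54 - 68)*(-79 + 13) + (7 + 5 + 2*(-12)))*42 = (-122*(-66) + (7 + 5 - 24))*42 = (8052 - 12)*42 = 8040*42 = 337680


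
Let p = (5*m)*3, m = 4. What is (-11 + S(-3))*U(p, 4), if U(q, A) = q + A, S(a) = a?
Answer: -896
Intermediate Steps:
p = 60 (p = (5*4)*3 = 20*3 = 60)
U(q, A) = A + q
(-11 + S(-3))*U(p, 4) = (-11 - 3)*(4 + 60) = -14*64 = -896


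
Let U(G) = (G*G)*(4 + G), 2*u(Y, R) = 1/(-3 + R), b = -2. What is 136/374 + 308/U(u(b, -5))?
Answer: 1982500/99 ≈ 20025.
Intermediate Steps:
u(Y, R) = 1/(2*(-3 + R))
U(G) = G²*(4 + G)
136/374 + 308/U(u(b, -5)) = 136/374 + 308/(((1/(2*(-3 - 5)))²*(4 + 1/(2*(-3 - 5))))) = 136*(1/374) + 308/((((½)/(-8))²*(4 + (½)/(-8)))) = 4/11 + 308/((((½)*(-⅛))²*(4 + (½)*(-⅛)))) = 4/11 + 308/(((-1/16)²*(4 - 1/16))) = 4/11 + 308/(((1/256)*(63/16))) = 4/11 + 308/(63/4096) = 4/11 + 308*(4096/63) = 4/11 + 180224/9 = 1982500/99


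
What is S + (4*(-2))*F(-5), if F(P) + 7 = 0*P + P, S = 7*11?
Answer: 173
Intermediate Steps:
S = 77
F(P) = -7 + P (F(P) = -7 + (0*P + P) = -7 + (0 + P) = -7 + P)
S + (4*(-2))*F(-5) = 77 + (4*(-2))*(-7 - 5) = 77 - 8*(-12) = 77 + 96 = 173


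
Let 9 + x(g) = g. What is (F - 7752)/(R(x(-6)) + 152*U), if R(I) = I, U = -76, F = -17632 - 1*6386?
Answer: 31770/11567 ≈ 2.7466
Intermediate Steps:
x(g) = -9 + g
F = -24018 (F = -17632 - 6386 = -24018)
(F - 7752)/(R(x(-6)) + 152*U) = (-24018 - 7752)/((-9 - 6) + 152*(-76)) = -31770/(-15 - 11552) = -31770/(-11567) = -31770*(-1/11567) = 31770/11567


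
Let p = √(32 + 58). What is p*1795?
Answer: 5385*√10 ≈ 17029.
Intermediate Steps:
p = 3*√10 (p = √90 = 3*√10 ≈ 9.4868)
p*1795 = (3*√10)*1795 = 5385*√10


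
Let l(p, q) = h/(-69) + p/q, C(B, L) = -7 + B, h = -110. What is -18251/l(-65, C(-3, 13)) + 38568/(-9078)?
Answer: -3817879370/1690021 ≈ -2259.1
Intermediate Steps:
l(p, q) = 110/69 + p/q (l(p, q) = -110/(-69) + p/q = -110*(-1/69) + p/q = 110/69 + p/q)
-18251/l(-65, C(-3, 13)) + 38568/(-9078) = -18251/(110/69 - 65/(-7 - 3)) + 38568/(-9078) = -18251/(110/69 - 65/(-10)) + 38568*(-1/9078) = -18251/(110/69 - 65*(-⅒)) - 6428/1513 = -18251/(110/69 + 13/2) - 6428/1513 = -18251/1117/138 - 6428/1513 = -18251*138/1117 - 6428/1513 = -2518638/1117 - 6428/1513 = -3817879370/1690021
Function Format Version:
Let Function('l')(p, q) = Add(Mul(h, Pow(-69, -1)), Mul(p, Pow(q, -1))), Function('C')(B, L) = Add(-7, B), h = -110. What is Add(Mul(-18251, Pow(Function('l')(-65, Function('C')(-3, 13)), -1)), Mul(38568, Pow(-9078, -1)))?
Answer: Rational(-3817879370, 1690021) ≈ -2259.1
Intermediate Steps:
Function('l')(p, q) = Add(Rational(110, 69), Mul(p, Pow(q, -1))) (Function('l')(p, q) = Add(Mul(-110, Pow(-69, -1)), Mul(p, Pow(q, -1))) = Add(Mul(-110, Rational(-1, 69)), Mul(p, Pow(q, -1))) = Add(Rational(110, 69), Mul(p, Pow(q, -1))))
Add(Mul(-18251, Pow(Function('l')(-65, Function('C')(-3, 13)), -1)), Mul(38568, Pow(-9078, -1))) = Add(Mul(-18251, Pow(Add(Rational(110, 69), Mul(-65, Pow(Add(-7, -3), -1))), -1)), Mul(38568, Pow(-9078, -1))) = Add(Mul(-18251, Pow(Add(Rational(110, 69), Mul(-65, Pow(-10, -1))), -1)), Mul(38568, Rational(-1, 9078))) = Add(Mul(-18251, Pow(Add(Rational(110, 69), Mul(-65, Rational(-1, 10))), -1)), Rational(-6428, 1513)) = Add(Mul(-18251, Pow(Add(Rational(110, 69), Rational(13, 2)), -1)), Rational(-6428, 1513)) = Add(Mul(-18251, Pow(Rational(1117, 138), -1)), Rational(-6428, 1513)) = Add(Mul(-18251, Rational(138, 1117)), Rational(-6428, 1513)) = Add(Rational(-2518638, 1117), Rational(-6428, 1513)) = Rational(-3817879370, 1690021)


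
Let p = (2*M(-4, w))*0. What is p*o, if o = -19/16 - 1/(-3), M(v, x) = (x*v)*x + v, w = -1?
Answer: 0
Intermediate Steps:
M(v, x) = v + v*x² (M(v, x) = (v*x)*x + v = v*x² + v = v + v*x²)
o = -41/48 (o = -19*1/16 - 1*(-⅓) = -19/16 + ⅓ = -41/48 ≈ -0.85417)
p = 0 (p = (2*(-4*(1 + (-1)²)))*0 = (2*(-4*(1 + 1)))*0 = (2*(-4*2))*0 = (2*(-8))*0 = -16*0 = 0)
p*o = 0*(-41/48) = 0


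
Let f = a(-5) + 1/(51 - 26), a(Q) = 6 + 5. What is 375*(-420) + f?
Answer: -3937224/25 ≈ -1.5749e+5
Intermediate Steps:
a(Q) = 11
f = 276/25 (f = 11 + 1/(51 - 26) = 11 + 1/25 = 276/25 ≈ 11.040)
375*(-420) + f = 375*(-420) + 276/25 = -157500 + 276/25 = -3937224/25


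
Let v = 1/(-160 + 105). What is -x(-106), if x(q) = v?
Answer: 1/55 ≈ 0.018182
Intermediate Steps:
v = -1/55 (v = 1/(-55) = -1/55 ≈ -0.018182)
x(q) = -1/55
-x(-106) = -1*(-1/55) = 1/55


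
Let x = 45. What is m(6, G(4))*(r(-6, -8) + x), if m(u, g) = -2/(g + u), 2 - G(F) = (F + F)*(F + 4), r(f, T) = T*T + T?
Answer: 101/28 ≈ 3.6071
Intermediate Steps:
r(f, T) = T + T² (r(f, T) = T² + T = T + T²)
G(F) = 2 - 2*F*(4 + F) (G(F) = 2 - (F + F)*(F + 4) = 2 - 2*F*(4 + F))
m(u, g) = -2/(g + u)
m(6, G(4))*(r(-6, -8) + x) = (-2/((2 - 8*4 - 2*4²) + 6))*(-8*(1 - 8) + 45) = (-2/((2 - 32 - 2*16) + 6))*(-8*(-7) + 45) = (-2/((2 - 32 - 32) + 6))*(56 + 45) = -2/(-62 + 6)*101 = -2/(-56)*101 = -2*(-1/56)*101 = (1/28)*101 = 101/28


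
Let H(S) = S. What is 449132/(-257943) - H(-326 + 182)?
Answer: 36694660/257943 ≈ 142.26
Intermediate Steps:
449132/(-257943) - H(-326 + 182) = 449132/(-257943) - (-326 + 182) = 449132*(-1/257943) - 1*(-144) = -449132/257943 + 144 = 36694660/257943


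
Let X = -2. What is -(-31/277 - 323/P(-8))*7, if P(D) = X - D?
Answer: 627599/1662 ≈ 377.62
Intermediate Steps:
P(D) = -2 - D
-(-31/277 - 323/P(-8))*7 = -(-31/277 - 323/(-2 - 1*(-8)))*7 = -(-31*1/277 - 323/(-2 + 8))*7 = -(-31/277 - 323/6)*7 = -1*(-89657/1662)*7 = (89657/1662)*7 = 627599/1662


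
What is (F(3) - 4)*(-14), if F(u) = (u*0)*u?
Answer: 56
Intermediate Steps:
F(u) = 0 (F(u) = 0*u = 0)
(F(3) - 4)*(-14) = (0 - 4)*(-14) = -4*(-14) = 56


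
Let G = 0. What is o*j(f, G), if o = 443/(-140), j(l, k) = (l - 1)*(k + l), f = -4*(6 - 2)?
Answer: -30124/35 ≈ -860.69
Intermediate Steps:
f = -16 (f = -4*4 = -16)
j(l, k) = (-1 + l)*(k + l)
o = -443/140 (o = 443*(-1/140) = -443/140 ≈ -3.1643)
o*j(f, G) = -443*((-16)² - 1*0 - 1*(-16) + 0*(-16))/140 = -443*(256 + 0 + 16 + 0)/140 = -443/140*272 = -30124/35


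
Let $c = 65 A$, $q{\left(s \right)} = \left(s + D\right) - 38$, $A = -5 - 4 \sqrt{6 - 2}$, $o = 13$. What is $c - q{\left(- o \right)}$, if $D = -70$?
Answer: $-724$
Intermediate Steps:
$A = -13$ ($A = -5 - 4 \sqrt{4} = -5 - 8 = -13$)
$q{\left(s \right)} = -108 + s$ ($q{\left(s \right)} = \left(s - 70\right) - 38 = \left(-70 + s\right) - 38 = -108 + s$)
$c = -845$ ($c = 65 \left(-13\right) = -845$)
$c - q{\left(- o \right)} = -845 - \left(-108 - 13\right) = -845 - -121 = -845 + 121 = -724$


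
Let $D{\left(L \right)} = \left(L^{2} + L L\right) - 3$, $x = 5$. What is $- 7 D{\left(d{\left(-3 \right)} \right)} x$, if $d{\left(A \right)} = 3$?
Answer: $-525$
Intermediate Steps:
$D{\left(L \right)} = -3 + 2 L^{2}$ ($D{\left(L \right)} = \left(L^{2} + L^{2}\right) - 3 = 2 L^{2} - 3 = -3 + 2 L^{2}$)
$- 7 D{\left(d{\left(-3 \right)} \right)} x = - 7 \left(-3 + 2 \cdot 3^{2}\right) 5 = - 7 \left(-3 + 2 \cdot 9\right) 5 = - 7 \left(-3 + 18\right) 5 = \left(-7\right) 15 \cdot 5 = \left(-105\right) 5 = -525$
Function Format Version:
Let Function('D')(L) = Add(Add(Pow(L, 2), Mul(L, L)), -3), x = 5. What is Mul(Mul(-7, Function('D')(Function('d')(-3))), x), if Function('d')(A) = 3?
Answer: -525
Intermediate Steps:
Function('D')(L) = Add(-3, Mul(2, Pow(L, 2))) (Function('D')(L) = Add(Add(Pow(L, 2), Pow(L, 2)), -3) = Add(Mul(2, Pow(L, 2)), -3) = Add(-3, Mul(2, Pow(L, 2))))
Mul(Mul(-7, Function('D')(Function('d')(-3))), x) = Mul(Mul(-7, Add(-3, Mul(2, Pow(3, 2)))), 5) = Mul(Mul(-7, Add(-3, Mul(2, 9))), 5) = Mul(Mul(-7, Add(-3, 18)), 5) = Mul(Mul(-7, 15), 5) = Mul(-105, 5) = -525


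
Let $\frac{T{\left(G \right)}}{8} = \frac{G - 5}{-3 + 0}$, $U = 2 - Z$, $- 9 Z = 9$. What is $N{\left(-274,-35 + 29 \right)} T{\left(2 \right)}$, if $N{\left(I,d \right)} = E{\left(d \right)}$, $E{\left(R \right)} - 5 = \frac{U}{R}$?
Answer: $36$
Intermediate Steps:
$Z = -1$ ($Z = \left(- \frac{1}{9}\right) 9 = -1$)
$U = 3$ ($U = 2 - -1 = 2 + 1 = 3$)
$E{\left(R \right)} = 5 + \frac{3}{R}$
$N{\left(I,d \right)} = 5 + \frac{3}{d}$
$T{\left(G \right)} = \frac{40}{3} - \frac{8 G}{3}$ ($T{\left(G \right)} = 8 \frac{G - 5}{-3 + 0} = 8 \frac{-5 + G}{-3} = 8 \left(-5 + G\right) \left(- \frac{1}{3}\right) = 8 \left(\frac{5}{3} - \frac{G}{3}\right) = \frac{40}{3} - \frac{8 G}{3}$)
$N{\left(-274,-35 + 29 \right)} T{\left(2 \right)} = \left(5 + \frac{3}{-35 + 29}\right) \left(\frac{40}{3} - \frac{16}{3}\right) = \left(5 + \frac{3}{-6}\right) \left(\frac{40}{3} - \frac{16}{3}\right) = \left(5 + 3 \left(- \frac{1}{6}\right)\right) 8 = \left(5 - \frac{1}{2}\right) 8 = \frac{9}{2} \cdot 8 = 36$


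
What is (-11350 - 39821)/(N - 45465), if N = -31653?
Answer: 17057/25706 ≈ 0.66354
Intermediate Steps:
(-11350 - 39821)/(N - 45465) = (-11350 - 39821)/(-31653 - 45465) = -51171/(-77118) = -51171*(-1/77118) = 17057/25706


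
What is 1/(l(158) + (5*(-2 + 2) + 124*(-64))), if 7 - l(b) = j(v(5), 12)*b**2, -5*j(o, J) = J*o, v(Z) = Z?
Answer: 1/291639 ≈ 3.4289e-6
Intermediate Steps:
j(o, J) = -J*o/5
l(b) = 7 + 12*b**2 (l(b) = 7 - (-1/5*12*5)*b**2 = 7 - (-12)*b**2 = 7 + 12*b**2)
1/(l(158) + (5*(-2 + 2) + 124*(-64))) = 1/((7 + 12*158**2) + (5*(-2 + 2) + 124*(-64))) = 1/((7 + 12*24964) + (5*0 - 7936)) = 1/((7 + 299568) + (0 - 7936)) = 1/(299575 - 7936) = 1/291639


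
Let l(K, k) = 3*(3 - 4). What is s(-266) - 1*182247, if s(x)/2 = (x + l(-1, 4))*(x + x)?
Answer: 103969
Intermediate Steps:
l(K, k) = -3 (l(K, k) = 3*(-1) = -3)
s(x) = 4*x*(-3 + x) (s(x) = 2*((x - 3)*(x + x)) = 2*((-3 + x)*(2*x)) = 2*(2*x*(-3 + x)) = 4*x*(-3 + x))
s(-266) - 1*182247 = 4*(-266)*(-3 - 266) - 1*182247 = 4*(-266)*(-269) - 182247 = 286216 - 182247 = 103969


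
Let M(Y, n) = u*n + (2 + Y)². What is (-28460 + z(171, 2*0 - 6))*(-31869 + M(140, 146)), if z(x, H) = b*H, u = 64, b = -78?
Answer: 66089112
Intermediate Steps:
z(x, H) = -78*H
M(Y, n) = (2 + Y)² + 64*n (M(Y, n) = 64*n + (2 + Y)² = (2 + Y)² + 64*n)
(-28460 + z(171, 2*0 - 6))*(-31869 + M(140, 146)) = (-28460 - 78*(2*0 - 6))*(-31869 + ((2 + 140)² + 64*146)) = (-28460 - 78*(0 - 6))*(-31869 + (142² + 9344)) = (-28460 - 78*(-6))*(-31869 + (20164 + 9344)) = (-28460 + 468)*(-31869 + 29508) = -27992*(-2361) = 66089112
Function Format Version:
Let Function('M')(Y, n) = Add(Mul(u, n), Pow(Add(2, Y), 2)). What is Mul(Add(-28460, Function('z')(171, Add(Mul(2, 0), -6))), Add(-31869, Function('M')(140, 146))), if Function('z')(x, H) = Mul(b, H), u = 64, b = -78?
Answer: 66089112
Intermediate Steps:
Function('z')(x, H) = Mul(-78, H)
Function('M')(Y, n) = Add(Pow(Add(2, Y), 2), Mul(64, n)) (Function('M')(Y, n) = Add(Mul(64, n), Pow(Add(2, Y), 2)) = Add(Pow(Add(2, Y), 2), Mul(64, n)))
Mul(Add(-28460, Function('z')(171, Add(Mul(2, 0), -6))), Add(-31869, Function('M')(140, 146))) = Mul(Add(-28460, Mul(-78, Add(Mul(2, 0), -6))), Add(-31869, Add(Pow(Add(2, 140), 2), Mul(64, 146)))) = Mul(Add(-28460, Mul(-78, Add(0, -6))), Add(-31869, Add(Pow(142, 2), 9344))) = Mul(Add(-28460, Mul(-78, -6)), Add(-31869, Add(20164, 9344))) = Mul(Add(-28460, 468), Add(-31869, 29508)) = Mul(-27992, -2361) = 66089112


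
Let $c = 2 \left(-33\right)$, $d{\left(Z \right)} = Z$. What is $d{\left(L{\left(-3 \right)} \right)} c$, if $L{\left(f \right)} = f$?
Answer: $198$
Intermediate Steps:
$c = -66$
$d{\left(L{\left(-3 \right)} \right)} c = \left(-3\right) \left(-66\right) = 198$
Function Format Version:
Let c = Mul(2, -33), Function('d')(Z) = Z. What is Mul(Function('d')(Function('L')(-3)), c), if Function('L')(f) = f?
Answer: 198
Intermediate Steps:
c = -66
Mul(Function('d')(Function('L')(-3)), c) = Mul(-3, -66) = 198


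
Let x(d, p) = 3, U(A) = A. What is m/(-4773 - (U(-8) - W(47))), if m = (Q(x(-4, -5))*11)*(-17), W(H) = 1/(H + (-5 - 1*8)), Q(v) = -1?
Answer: -6358/162009 ≈ -0.039245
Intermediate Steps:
W(H) = 1/(-13 + H) (W(H) = 1/(H + (-5 - 8)) = 1/(H - 13) = 1/(-13 + H))
m = 187 (m = -1*11*(-17) = -11*(-17) = 187)
m/(-4773 - (U(-8) - W(47))) = 187/(-4773 - (-8 - 1/(-13 + 47))) = 187/(-4773 - (-8 - 1/34)) = 187/(-4773 - 1*(-273/34)) = 187/(-4773 + 273/34) = 187/(-162009/34) = 187*(-34/162009) = -6358/162009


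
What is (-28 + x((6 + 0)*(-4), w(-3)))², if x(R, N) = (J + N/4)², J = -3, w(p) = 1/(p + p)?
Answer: 116618401/331776 ≈ 351.50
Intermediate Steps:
w(p) = 1/(2*p)
x(R, N) = (-3 + N/4)²
(-28 + x((6 + 0)*(-4), w(-3)))² = (-28 + (-12 + (½)/(-3))²/16)² = (-28 + (-12 + (½)*(-⅓))²/16)² = (-28 + (-12 - ⅙)²/16)² = (-28 + (-73/6)²/16)² = (-28 + (1/16)*(5329/36))² = (-28 + 5329/576)² = (-10799/576)² = 116618401/331776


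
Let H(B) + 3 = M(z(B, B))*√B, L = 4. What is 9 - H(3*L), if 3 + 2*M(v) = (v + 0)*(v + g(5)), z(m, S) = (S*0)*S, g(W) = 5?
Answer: 12 + 3*√3 ≈ 17.196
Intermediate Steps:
z(m, S) = 0 (z(m, S) = 0*S = 0)
M(v) = -3/2 + v*(5 + v)/2 (M(v) = -3/2 + ((v + 0)*(v + 5))/2 = -3/2 + (v*(5 + v))/2 = -3/2 + v*(5 + v)/2)
H(B) = -3 - 3*√B/2 (H(B) = -3 + (-3/2 + (½)*0² + (5/2)*0)*√B = -3 + (-3/2 + (½)*0 + 0)*√B = -3 + (-3/2 + 0 + 0)*√B = -3 - 3*√B/2)
9 - H(3*L) = 9 - (-3 - 3*2*√3/2) = 9 - (-3 - 3*√3) = 9 + (3 + 3*√3) = 12 + 3*√3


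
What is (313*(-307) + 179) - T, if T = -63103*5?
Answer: 219603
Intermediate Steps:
T = -315515
(313*(-307) + 179) - T = (313*(-307) + 179) - 1*(-315515) = (-96091 + 179) + 315515 = -95912 + 315515 = 219603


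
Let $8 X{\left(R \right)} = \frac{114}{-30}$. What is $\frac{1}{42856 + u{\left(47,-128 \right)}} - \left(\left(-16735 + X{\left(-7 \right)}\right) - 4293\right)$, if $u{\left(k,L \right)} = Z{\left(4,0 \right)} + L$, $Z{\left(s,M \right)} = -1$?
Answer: $\frac{35939346093}{1709080} \approx 21028.0$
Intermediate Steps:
$X{\left(R \right)} = - \frac{19}{40}$ ($X{\left(R \right)} = \frac{114 \frac{1}{-30}}{8} = \frac{114 \left(- \frac{1}{30}\right)}{8} = \frac{1}{8} \left(- \frac{19}{5}\right) = - \frac{19}{40}$)
$u{\left(k,L \right)} = -1 + L$
$\frac{1}{42856 + u{\left(47,-128 \right)}} - \left(\left(-16735 + X{\left(-7 \right)}\right) - 4293\right) = \frac{1}{42856 - 129} - \left(\left(-16735 - \frac{19}{40}\right) - 4293\right) = \frac{1}{42856 - 129} - \left(- \frac{669419}{40} - 4293\right) = \frac{1}{42727} - - \frac{841139}{40} = \frac{1}{42727} + \frac{841139}{40} = \frac{35939346093}{1709080}$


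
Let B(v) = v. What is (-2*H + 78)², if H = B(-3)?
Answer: 7056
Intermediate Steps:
H = -3
(-2*H + 78)² = (-2*(-3) + 78)² = (6 + 78)² = 84² = 7056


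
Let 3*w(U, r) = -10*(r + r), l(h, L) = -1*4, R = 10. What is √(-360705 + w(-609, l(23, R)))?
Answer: 97*I*√345/3 ≈ 600.57*I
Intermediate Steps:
l(h, L) = -4
w(U, r) = -20*r/3 (w(U, r) = (-10*(r + r))/3 = (-20*r)/3 = -20*r/3)
√(-360705 + w(-609, l(23, R))) = √(-360705 - 20/3*(-4)) = √(-360705 + 80/3) = √(-1082035/3) = 97*I*√345/3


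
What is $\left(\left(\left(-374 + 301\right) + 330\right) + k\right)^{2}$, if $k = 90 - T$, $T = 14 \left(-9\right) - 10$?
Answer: $233289$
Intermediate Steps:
$T = -136$ ($T = -126 - 10 = -136$)
$k = 226$ ($k = 90 - -136 = 90 + 136 = 226$)
$\left(\left(\left(-374 + 301\right) + 330\right) + k\right)^{2} = \left(\left(\left(-374 + 301\right) + 330\right) + 226\right)^{2} = \left(\left(-73 + 330\right) + 226\right)^{2} = \left(257 + 226\right)^{2} = 483^{2} = 233289$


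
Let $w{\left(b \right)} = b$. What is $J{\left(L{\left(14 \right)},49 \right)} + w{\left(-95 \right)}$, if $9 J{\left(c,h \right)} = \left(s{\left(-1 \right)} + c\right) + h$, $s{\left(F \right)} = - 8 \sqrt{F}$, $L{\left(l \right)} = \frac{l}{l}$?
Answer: $- \frac{805}{9} - \frac{8 i}{9} \approx -89.444 - 0.88889 i$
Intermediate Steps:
$L{\left(l \right)} = 1$
$J{\left(c,h \right)} = - \frac{8 i}{9} + \frac{c}{9} + \frac{h}{9}$ ($J{\left(c,h \right)} = \frac{\left(- 8 \sqrt{-1} + c\right) + h}{9} = \frac{\left(- 8 i + c\right) + h}{9} = \frac{\left(c - 8 i\right) + h}{9} = \frac{c + h - 8 i}{9} = - \frac{8 i}{9} + \frac{c}{9} + \frac{h}{9}$)
$J{\left(L{\left(14 \right)},49 \right)} + w{\left(-95 \right)} = \left(- \frac{8 i}{9} + \frac{1}{9} \cdot 1 + \frac{1}{9} \cdot 49\right) - 95 = \left(- \frac{8 i}{9} + \frac{1}{9} + \frac{49}{9}\right) - 95 = \left(\frac{50}{9} - \frac{8 i}{9}\right) - 95 = - \frac{805}{9} - \frac{8 i}{9}$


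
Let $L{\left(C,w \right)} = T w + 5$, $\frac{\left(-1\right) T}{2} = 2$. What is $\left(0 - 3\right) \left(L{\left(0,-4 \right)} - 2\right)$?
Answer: $-57$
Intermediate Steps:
$T = -4$ ($T = \left(-2\right) 2 = -4$)
$L{\left(C,w \right)} = 5 - 4 w$ ($L{\left(C,w \right)} = - 4 w + 5 = 5 - 4 w$)
$\left(0 - 3\right) \left(L{\left(0,-4 \right)} - 2\right) = \left(0 - 3\right) \left(\left(5 - -16\right) - 2\right) = \left(0 - 3\right) \left(\left(5 + 16\right) - 2\right) = - 3 \left(21 - 2\right) = \left(-3\right) 19 = -57$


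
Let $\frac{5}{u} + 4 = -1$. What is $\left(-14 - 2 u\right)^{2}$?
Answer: $144$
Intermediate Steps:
$u = -1$ ($u = \frac{5}{-4 - 1} = \frac{5}{-5} = 5 \left(- \frac{1}{5}\right) = -1$)
$\left(-14 - 2 u\right)^{2} = \left(-14 - -2\right)^{2} = \left(-14 + 2\right)^{2} = \left(-12\right)^{2} = 144$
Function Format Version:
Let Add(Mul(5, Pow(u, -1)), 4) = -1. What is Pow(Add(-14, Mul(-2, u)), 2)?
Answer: 144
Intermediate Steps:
u = -1 (u = Mul(5, Pow(Add(-4, -1), -1)) = Mul(5, Pow(-5, -1)) = Mul(5, Rational(-1, 5)) = -1)
Pow(Add(-14, Mul(-2, u)), 2) = Pow(Add(-14, Mul(-2, -1)), 2) = Pow(Add(-14, 2), 2) = Pow(-12, 2) = 144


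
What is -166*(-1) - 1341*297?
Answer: -398111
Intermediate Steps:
-166*(-1) - 1341*297 = 166 - 398277 = -398111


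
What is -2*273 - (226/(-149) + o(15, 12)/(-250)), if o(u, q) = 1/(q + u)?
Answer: -547613851/1005750 ≈ -544.48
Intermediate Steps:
-2*273 - (226/(-149) + o(15, 12)/(-250)) = -2*273 - (226/(-149) + 1/((12 + 15)*(-250))) = -546 - (226*(-1/149) - 1/250/27) = -546 - (-226/149 + (1/27)*(-1/250)) = -546 - (-226/149 - 1/6750) = -546 - 1*(-1525649/1005750) = -546 + 1525649/1005750 = -547613851/1005750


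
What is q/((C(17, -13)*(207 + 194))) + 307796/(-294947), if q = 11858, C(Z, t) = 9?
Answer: 2386645762/1064463723 ≈ 2.2421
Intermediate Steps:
q/((C(17, -13)*(207 + 194))) + 307796/(-294947) = 11858/((9*(207 + 194))) + 307796/(-294947) = 11858/((9*401)) + 307796*(-1/294947) = 11858/3609 - 307796/294947 = 2386645762/1064463723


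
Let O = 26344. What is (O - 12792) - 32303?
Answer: -18751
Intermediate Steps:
(O - 12792) - 32303 = (26344 - 12792) - 32303 = 13552 - 32303 = -18751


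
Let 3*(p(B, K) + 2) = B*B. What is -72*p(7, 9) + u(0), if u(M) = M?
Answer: -1032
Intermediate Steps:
p(B, K) = -2 + B²/3 (p(B, K) = -2 + (B*B)/3 = -2 + B²/3)
-72*p(7, 9) + u(0) = -72*(-2 + (⅓)*7²) + 0 = -72*(-2 + (⅓)*49) + 0 = -72*(-2 + 49/3) + 0 = -72*43/3 + 0 = -1032 + 0 = -1032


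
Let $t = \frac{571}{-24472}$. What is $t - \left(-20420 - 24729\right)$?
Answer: $\frac{1104885757}{24472} \approx 45149.0$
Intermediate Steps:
$t = - \frac{571}{24472}$ ($t = 571 \left(- \frac{1}{24472}\right) = - \frac{571}{24472} \approx -0.023333$)
$t - \left(-20420 - 24729\right) = - \frac{571}{24472} - \left(-20420 - 24729\right) = - \frac{571}{24472} - -45149 = - \frac{571}{24472} + 45149 = \frac{1104885757}{24472}$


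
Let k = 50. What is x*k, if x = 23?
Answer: 1150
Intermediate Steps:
x*k = 23*50 = 1150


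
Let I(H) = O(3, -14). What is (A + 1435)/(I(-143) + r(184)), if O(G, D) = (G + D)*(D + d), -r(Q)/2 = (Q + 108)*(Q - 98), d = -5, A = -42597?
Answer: 41162/50015 ≈ 0.82299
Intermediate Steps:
r(Q) = -2*(-98 + Q)*(108 + Q) (r(Q) = -2*(Q + 108)*(Q - 98) = -2*(108 + Q)*(-98 + Q) = -2*(-98 + Q)*(108 + Q))
O(G, D) = (-5 + D)*(D + G) (O(G, D) = (G + D)*(D - 5) = (D + G)*(-5 + D) = (-5 + D)*(D + G))
I(H) = 209 (I(H) = (-14)² - 5*(-14) - 5*3 - 14*3 = 196 + 70 - 15 - 42 = 209)
(A + 1435)/(I(-143) + r(184)) = (-42597 + 1435)/(209 + (21168 - 20*184 - 2*184²)) = -41162/(209 + (21168 - 3680 - 2*33856)) = -41162/(209 + (21168 - 3680 - 67712)) = -41162/(209 - 50224) = -41162/(-50015) = -41162*(-1/50015) = 41162/50015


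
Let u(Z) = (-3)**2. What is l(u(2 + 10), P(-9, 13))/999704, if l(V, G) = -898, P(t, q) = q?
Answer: -449/499852 ≈ -0.00089827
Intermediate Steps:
u(Z) = 9
l(u(2 + 10), P(-9, 13))/999704 = -898/999704 = -898*1/999704 = -449/499852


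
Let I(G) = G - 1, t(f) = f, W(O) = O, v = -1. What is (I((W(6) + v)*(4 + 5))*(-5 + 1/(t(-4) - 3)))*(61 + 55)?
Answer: -183744/7 ≈ -26249.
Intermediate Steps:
I(G) = -1 + G
(I((W(6) + v)*(4 + 5))*(-5 + 1/(t(-4) - 3)))*(61 + 55) = ((-1 + (6 - 1)*(4 + 5))*(-5 + 1/(-4 - 3)))*(61 + 55) = ((-1 + 5*9)*(-5 + 1/(-7)))*116 = ((-1 + 45)*(-5 - 1/7))*116 = (44*(-36/7))*116 = -1584/7*116 = -183744/7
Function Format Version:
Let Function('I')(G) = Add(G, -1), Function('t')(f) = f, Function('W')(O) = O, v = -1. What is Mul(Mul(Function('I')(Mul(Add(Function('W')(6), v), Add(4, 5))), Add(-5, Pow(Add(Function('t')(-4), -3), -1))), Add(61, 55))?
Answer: Rational(-183744, 7) ≈ -26249.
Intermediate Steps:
Function('I')(G) = Add(-1, G)
Mul(Mul(Function('I')(Mul(Add(Function('W')(6), v), Add(4, 5))), Add(-5, Pow(Add(Function('t')(-4), -3), -1))), Add(61, 55)) = Mul(Mul(Add(-1, Mul(Add(6, -1), Add(4, 5))), Add(-5, Pow(Add(-4, -3), -1))), Add(61, 55)) = Mul(Mul(Add(-1, Mul(5, 9)), Add(-5, Pow(-7, -1))), 116) = Mul(Mul(Add(-1, 45), Add(-5, Rational(-1, 7))), 116) = Mul(Mul(44, Rational(-36, 7)), 116) = Mul(Rational(-1584, 7), 116) = Rational(-183744, 7)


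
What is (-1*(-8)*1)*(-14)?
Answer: -112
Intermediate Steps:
(-1*(-8)*1)*(-14) = (8*1)*(-14) = 8*(-14) = -112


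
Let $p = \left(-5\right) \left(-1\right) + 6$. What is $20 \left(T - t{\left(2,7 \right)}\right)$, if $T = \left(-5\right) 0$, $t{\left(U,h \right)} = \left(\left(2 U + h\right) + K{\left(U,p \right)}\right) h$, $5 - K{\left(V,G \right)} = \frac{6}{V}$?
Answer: $-1820$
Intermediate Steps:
$p = 11$ ($p = 5 + 6 = 11$)
$K{\left(V,G \right)} = 5 - \frac{6}{V}$
$t{\left(U,h \right)} = h \left(5 + h - \frac{6}{U} + 2 U\right)$ ($t{\left(U,h \right)} = \left(\left(2 U + h\right) + \left(5 - \frac{6}{U}\right)\right) h = \left(\left(h + 2 U\right) + \left(5 - \frac{6}{U}\right)\right) h = \left(5 + h - \frac{6}{U} + 2 U\right) h = h \left(5 + h - \frac{6}{U} + 2 U\right)$)
$T = 0$
$20 \left(T - t{\left(2,7 \right)}\right) = 20 \left(0 - \frac{7 \left(-6 + 5 \cdot 2 + 2 \left(7 + 2 \cdot 2\right)\right)}{2}\right) = 20 \left(0 - 7 \cdot \frac{1}{2} \left(-6 + 10 + 2 \left(7 + 4\right)\right)\right) = 20 \left(0 - 7 \cdot \frac{1}{2} \left(-6 + 10 + 2 \cdot 11\right)\right) = 20 \left(0 - 7 \cdot \frac{1}{2} \left(-6 + 10 + 22\right)\right) = 20 \left(0 - 7 \cdot \frac{1}{2} \cdot 26\right) = 20 \left(0 - 91\right) = 20 \left(-91\right) = -1820$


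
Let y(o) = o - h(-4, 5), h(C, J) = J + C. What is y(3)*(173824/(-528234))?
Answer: -24832/37731 ≈ -0.65813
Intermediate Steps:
h(C, J) = C + J
y(o) = -1 + o (y(o) = o - (-4 + 5) = o - 1*1 = o - 1 = -1 + o)
y(3)*(173824/(-528234)) = (-1 + 3)*(173824/(-528234)) = 2*(173824*(-1/528234)) = 2*(-12416/37731) = -24832/37731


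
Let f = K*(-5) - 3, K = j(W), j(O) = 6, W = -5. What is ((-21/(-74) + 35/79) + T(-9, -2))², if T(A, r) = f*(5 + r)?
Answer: 330055995025/34175716 ≈ 9657.6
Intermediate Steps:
K = 6
f = -33 (f = 6*(-5) - 3 = -30 - 3 = -33)
T(A, r) = -165 - 33*r (T(A, r) = -33*(5 + r) = -165 - 33*r)
((-21/(-74) + 35/79) + T(-9, -2))² = ((-21/(-74) + 35/79) + (-165 - 33*(-2)))² = ((-21*(-1/74) + 35*(1/79)) + (-165 + 66))² = ((21/74 + 35/79) - 99)² = (4249/5846 - 99)² = (-574505/5846)² = 330055995025/34175716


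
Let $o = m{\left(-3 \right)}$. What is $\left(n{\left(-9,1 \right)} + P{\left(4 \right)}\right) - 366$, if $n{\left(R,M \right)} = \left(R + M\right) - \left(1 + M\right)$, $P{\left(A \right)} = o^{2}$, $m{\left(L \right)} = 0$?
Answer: $-376$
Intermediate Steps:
$o = 0$
$P{\left(A \right)} = 0$ ($P{\left(A \right)} = 0^{2} = 0$)
$n{\left(R,M \right)} = -1 + R$ ($n{\left(R,M \right)} = \left(M + R\right) - \left(1 + M\right) = -1 + R$)
$\left(n{\left(-9,1 \right)} + P{\left(4 \right)}\right) - 366 = \left(\left(-1 - 9\right) + 0\right) - 366 = \left(-10 + 0\right) - 366 = -10 - 366 = -376$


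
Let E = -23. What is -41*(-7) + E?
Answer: 264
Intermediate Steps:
-41*(-7) + E = -41*(-7) - 23 = 287 - 23 = 264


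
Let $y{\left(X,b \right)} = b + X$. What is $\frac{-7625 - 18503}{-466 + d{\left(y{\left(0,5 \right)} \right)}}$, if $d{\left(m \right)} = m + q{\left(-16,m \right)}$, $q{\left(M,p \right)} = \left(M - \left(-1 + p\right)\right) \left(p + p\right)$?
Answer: $\frac{26128}{661} \approx 39.528$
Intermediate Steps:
$y{\left(X,b \right)} = X + b$
$q{\left(M,p \right)} = 2 p \left(1 + M - p\right)$ ($q{\left(M,p \right)} = \left(1 + M - p\right) 2 p = 2 p \left(1 + M - p\right)$)
$d{\left(m \right)} = m + 2 m \left(-15 - m\right)$ ($d{\left(m \right)} = m + 2 m \left(1 - 16 - m\right) = m + 2 m \left(-15 - m\right)$)
$\frac{-7625 - 18503}{-466 + d{\left(y{\left(0,5 \right)} \right)}} = \frac{-7625 - 18503}{-466 + \left(0 + 5\right) \left(-29 - 2 \left(0 + 5\right)\right)} = - \frac{26128}{-466 + 5 \left(-29 - 10\right)} = - \frac{26128}{-466 + 5 \left(-39\right)} = - \frac{26128}{-466 - 195} = - \frac{26128}{-661} = \left(-26128\right) \left(- \frac{1}{661}\right) = \frac{26128}{661}$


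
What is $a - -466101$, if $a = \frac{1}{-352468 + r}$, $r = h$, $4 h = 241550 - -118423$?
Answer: $\frac{489358973795}{1049899} \approx 4.661 \cdot 10^{5}$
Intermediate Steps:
$h = \frac{359973}{4}$ ($h = \frac{241550 - -118423}{4} = \frac{241550 + 118423}{4} = \frac{1}{4} \cdot 359973 = \frac{359973}{4} \approx 89993.0$)
$r = \frac{359973}{4} \approx 89993.0$
$a = - \frac{4}{1049899}$ ($a = \frac{1}{-352468 + \frac{359973}{4}} = \frac{1}{- \frac{1049899}{4}} = - \frac{4}{1049899} \approx -3.8099 \cdot 10^{-6}$)
$a - -466101 = - \frac{4}{1049899} - -466101 = - \frac{4}{1049899} + 466101 = \frac{489358973795}{1049899}$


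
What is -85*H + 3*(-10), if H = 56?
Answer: -4790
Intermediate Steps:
-85*H + 3*(-10) = -85*56 + 3*(-10) = -4760 - 30 = -4790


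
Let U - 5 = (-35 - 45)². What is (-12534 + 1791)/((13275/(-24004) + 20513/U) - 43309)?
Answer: 1651689195660/6658161688903 ≈ 0.24807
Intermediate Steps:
U = 6405 (U = 5 + (-35 - 45)² = 5 + (-80)² = 5 + 6400 = 6405)
(-12534 + 1791)/((13275/(-24004) + 20513/U) - 43309) = (-12534 + 1791)/((13275/(-24004) + 20513/6405) - 43309) = -10743/((13275*(-1/24004) + 20513*(1/6405)) - 43309) = -10743/((-13275/24004 + 20513/6405) - 43309) = -10743/(407367677/153745620 - 43309) = -10743/(-6658161688903/153745620) = -10743*(-153745620/6658161688903) = 1651689195660/6658161688903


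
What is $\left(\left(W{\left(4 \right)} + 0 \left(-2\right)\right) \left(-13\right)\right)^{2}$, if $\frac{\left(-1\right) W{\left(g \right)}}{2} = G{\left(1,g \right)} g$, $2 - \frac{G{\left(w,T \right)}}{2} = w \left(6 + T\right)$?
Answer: $2768896$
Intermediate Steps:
$G{\left(w,T \right)} = 4 - 2 w \left(6 + T\right)$
$W{\left(g \right)} = - 2 g \left(-8 - 2 g\right)$ ($W{\left(g \right)} = - 2 \left(4 - 12 - 2 g 1\right) g = - 2 \left(4 - 12 - 2 g\right) g = - 2 \left(-8 - 2 g\right) g = - 2 g \left(-8 - 2 g\right)$)
$\left(\left(W{\left(4 \right)} + 0 \left(-2\right)\right) \left(-13\right)\right)^{2} = \left(\left(4 \cdot 4 \left(4 + 4\right) + 0 \left(-2\right)\right) \left(-13\right)\right)^{2} = \left(\left(4 \cdot 4 \cdot 8 + 0\right) \left(-13\right)\right)^{2} = \left(\left(128 + 0\right) \left(-13\right)\right)^{2} = \left(128 \left(-13\right)\right)^{2} = \left(-1664\right)^{2} = 2768896$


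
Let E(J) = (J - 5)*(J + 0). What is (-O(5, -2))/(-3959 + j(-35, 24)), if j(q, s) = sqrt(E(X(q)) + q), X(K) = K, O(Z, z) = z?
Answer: -3959/7836158 - sqrt(1365)/7836158 ≈ -0.00050994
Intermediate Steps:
E(J) = J*(-5 + J) (E(J) = (-5 + J)*J = J*(-5 + J))
j(q, s) = sqrt(q + q*(-5 + q)) (j(q, s) = sqrt(q*(-5 + q) + q) = sqrt(q + q*(-5 + q)))
(-O(5, -2))/(-3959 + j(-35, 24)) = (-1*(-2))/(-3959 + sqrt(-35*(-4 - 35))) = 2/(-3959 + sqrt(-35*(-39))) = 2/(-3959 + sqrt(1365))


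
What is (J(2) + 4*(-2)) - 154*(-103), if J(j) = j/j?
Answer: 15855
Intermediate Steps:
J(j) = 1
(J(2) + 4*(-2)) - 154*(-103) = (1 + 4*(-2)) - 154*(-103) = (1 - 8) + 15862 = -7 + 15862 = 15855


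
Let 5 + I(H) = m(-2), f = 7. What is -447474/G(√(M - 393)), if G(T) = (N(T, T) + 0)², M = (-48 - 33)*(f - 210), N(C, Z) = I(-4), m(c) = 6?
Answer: -447474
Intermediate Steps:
I(H) = 1 (I(H) = -5 + 6 = 1)
N(C, Z) = 1
M = 16443 (M = (-48 - 33)*(7 - 210) = -81*(-203) = 16443)
G(T) = 1 (G(T) = (1 + 0)² = 1² = 1)
-447474/G(√(M - 393)) = -447474/1 = -447474*1 = -447474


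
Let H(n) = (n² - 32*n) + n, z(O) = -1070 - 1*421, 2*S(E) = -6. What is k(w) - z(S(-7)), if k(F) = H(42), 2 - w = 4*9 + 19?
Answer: 1953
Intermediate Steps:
S(E) = -3 (S(E) = (½)*(-6) = -3)
z(O) = -1491 (z(O) = -1070 - 421 = -1491)
H(n) = n² - 31*n
w = -53 (w = 2 - (4*9 + 19) = 2 - (36 + 19) = 2 - 1*55 = 2 - 55 = -53)
k(F) = 462 (k(F) = 42*(-31 + 42) = 42*11 = 462)
k(w) - z(S(-7)) = 462 - 1*(-1491) = 462 + 1491 = 1953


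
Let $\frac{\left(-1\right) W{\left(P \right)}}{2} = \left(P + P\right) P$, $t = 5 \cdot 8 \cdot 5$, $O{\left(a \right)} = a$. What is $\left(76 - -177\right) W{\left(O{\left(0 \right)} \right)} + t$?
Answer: $200$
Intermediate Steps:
$t = 200$ ($t = 40 \cdot 5 = 200$)
$W{\left(P \right)} = - 4 P^{2}$ ($W{\left(P \right)} = - 2 \left(P + P\right) P = - 2 \cdot 2 P P = - 2 \cdot 2 P^{2} = - 4 P^{2}$)
$\left(76 - -177\right) W{\left(O{\left(0 \right)} \right)} + t = \left(76 - -177\right) \left(- 4 \cdot 0^{2}\right) + 200 = \left(76 + 177\right) \left(\left(-4\right) 0\right) + 200 = 253 \cdot 0 + 200 = 0 + 200 = 200$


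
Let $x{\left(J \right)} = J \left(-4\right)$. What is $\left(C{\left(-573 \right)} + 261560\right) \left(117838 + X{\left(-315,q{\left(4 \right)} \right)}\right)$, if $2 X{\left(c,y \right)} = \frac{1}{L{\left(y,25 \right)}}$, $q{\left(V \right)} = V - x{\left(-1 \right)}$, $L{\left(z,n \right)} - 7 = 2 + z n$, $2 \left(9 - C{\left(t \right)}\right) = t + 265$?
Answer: $\frac{185045576485}{6} \approx 3.0841 \cdot 10^{10}$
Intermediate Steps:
$x{\left(J \right)} = - 4 J$
$C{\left(t \right)} = - \frac{247}{2} - \frac{t}{2}$ ($C{\left(t \right)} = 9 - \frac{t + 265}{2} = 9 - \frac{265 + t}{2} = 9 - \left(\frac{265}{2} + \frac{t}{2}\right) = - \frac{247}{2} - \frac{t}{2}$)
$L{\left(z,n \right)} = 9 + n z$ ($L{\left(z,n \right)} = 7 + \left(2 + z n\right) = 7 + \left(2 + n z\right) = 9 + n z$)
$q{\left(V \right)} = -4 + V$ ($q{\left(V \right)} = V - \left(-4\right) \left(-1\right) = V - 4 = -4 + V$)
$X{\left(c,y \right)} = \frac{1}{2 \left(9 + 25 y\right)}$
$\left(C{\left(-573 \right)} + 261560\right) \left(117838 + X{\left(-315,q{\left(4 \right)} \right)}\right) = \left(\left(- \frac{247}{2} - - \frac{573}{2}\right) + 261560\right) \left(117838 + \frac{1}{2 \left(9 + 25 \left(-4 + 4\right)\right)}\right) = \left(\left(- \frac{247}{2} + \frac{573}{2}\right) + 261560\right) \left(117838 + \frac{1}{2 \left(9 + 25 \cdot 0\right)}\right) = \left(163 + 261560\right) \left(117838 + \frac{1}{2 \left(9 + 0\right)}\right) = 261723 \left(117838 + \frac{1}{2 \cdot 9}\right) = 261723 \left(117838 + \frac{1}{2} \cdot \frac{1}{9}\right) = 261723 \left(117838 + \frac{1}{18}\right) = 261723 \cdot \frac{2121085}{18} = \frac{185045576485}{6}$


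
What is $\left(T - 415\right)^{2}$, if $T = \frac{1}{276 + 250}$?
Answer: $\frac{47650087521}{276676} \approx 1.7222 \cdot 10^{5}$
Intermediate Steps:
$T = \frac{1}{526} \approx 0.0019011$
$\left(T - 415\right)^{2} = \left(\frac{1}{526} - 415\right)^{2} = \left(- \frac{218289}{526}\right)^{2} = \frac{47650087521}{276676}$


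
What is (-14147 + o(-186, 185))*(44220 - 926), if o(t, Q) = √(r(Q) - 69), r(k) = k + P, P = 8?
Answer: -612480218 + 86588*√31 ≈ -6.1200e+8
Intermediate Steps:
r(k) = 8 + k (r(k) = k + 8 = 8 + k)
o(t, Q) = √(-61 + Q) (o(t, Q) = √((8 + Q) - 69) = √(-61 + Q))
(-14147 + o(-186, 185))*(44220 - 926) = (-14147 + √(-61 + 185))*(44220 - 926) = (-14147 + √124)*43294 = (-14147 + 2*√31)*43294 = -612480218 + 86588*√31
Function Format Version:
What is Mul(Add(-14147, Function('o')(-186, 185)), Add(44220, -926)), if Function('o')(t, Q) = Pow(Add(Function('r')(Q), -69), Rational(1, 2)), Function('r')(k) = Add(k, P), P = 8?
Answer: Add(-612480218, Mul(86588, Pow(31, Rational(1, 2)))) ≈ -6.1200e+8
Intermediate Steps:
Function('r')(k) = Add(8, k) (Function('r')(k) = Add(k, 8) = Add(8, k))
Function('o')(t, Q) = Pow(Add(-61, Q), Rational(1, 2)) (Function('o')(t, Q) = Pow(Add(Add(8, Q), -69), Rational(1, 2)) = Pow(Add(-61, Q), Rational(1, 2)))
Mul(Add(-14147, Function('o')(-186, 185)), Add(44220, -926)) = Mul(Add(-14147, Pow(Add(-61, 185), Rational(1, 2))), Add(44220, -926)) = Mul(Add(-14147, Pow(124, Rational(1, 2))), 43294) = Mul(Add(-14147, Mul(2, Pow(31, Rational(1, 2)))), 43294) = Add(-612480218, Mul(86588, Pow(31, Rational(1, 2))))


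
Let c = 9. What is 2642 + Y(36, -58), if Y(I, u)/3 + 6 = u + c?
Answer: 2477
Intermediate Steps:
Y(I, u) = 9 + 3*u (Y(I, u) = -18 + 3*(u + 9) = -18 + 3*(9 + u) = -18 + (27 + 3*u) = 9 + 3*u)
2642 + Y(36, -58) = 2642 + (9 + 3*(-58)) = 2642 + (9 - 174) = 2642 - 165 = 2477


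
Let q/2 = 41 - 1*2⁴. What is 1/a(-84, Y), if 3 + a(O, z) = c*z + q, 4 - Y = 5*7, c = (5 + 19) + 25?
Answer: -1/1472 ≈ -0.00067935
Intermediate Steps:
c = 49 (c = 24 + 25 = 49)
Y = -31 (Y = 4 - 5*7 = 4 - 1*35 = 4 - 35 = -31)
q = 50 (q = 2*(41 - 1*2⁴) = 2*(41 - 1*16) = 2*(41 - 16) = 2*25 = 50)
a(O, z) = 47 + 49*z (a(O, z) = -3 + (49*z + 50) = -3 + (50 + 49*z) = 47 + 49*z)
1/a(-84, Y) = 1/(47 + 49*(-31)) = 1/(47 - 1519) = 1/(-1472) = -1/1472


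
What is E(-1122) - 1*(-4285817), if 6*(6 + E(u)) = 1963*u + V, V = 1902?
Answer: 3919047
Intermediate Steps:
E(u) = 311 + 1963*u/6 (E(u) = -6 + (1963*u + 1902)/6 = -6 + (1902 + 1963*u)/6 = -6 + (317 + 1963*u/6) = 311 + 1963*u/6)
E(-1122) - 1*(-4285817) = (311 + (1963/6)*(-1122)) - 1*(-4285817) = (311 - 367081) + 4285817 = -366770 + 4285817 = 3919047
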